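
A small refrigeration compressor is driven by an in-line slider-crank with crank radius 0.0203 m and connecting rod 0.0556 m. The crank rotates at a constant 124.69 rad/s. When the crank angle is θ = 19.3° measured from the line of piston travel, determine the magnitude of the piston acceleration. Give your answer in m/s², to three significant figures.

ω = 124.7 rad/s
x(θ) = r cosθ + √(L² − r² sin²θ); with ω constant, a = ω²·d²x/dθ².
d²x/dθ² = −r cosθ − r²(cos2θ)/√u − r⁴ sin²2θ/(4u^{3/2}),  u = L² − r² sin²θ = 0.00304634 m².
Substituting r = 0.0203 m, L = 0.0556 m, θ = 19.3°: d²x/dθ² = -0.025092 m.
a = ω²·d²x/dθ² = (124.7)²·(-0.025092) = -390.13 m/s²;  |a| = 390.13 m/s².

390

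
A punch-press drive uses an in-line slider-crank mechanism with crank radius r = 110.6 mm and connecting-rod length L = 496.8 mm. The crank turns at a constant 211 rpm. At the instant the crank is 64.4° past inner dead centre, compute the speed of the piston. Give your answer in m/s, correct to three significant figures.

ω = 2π·211/60 = 22.1 rad/s
For an in-line slider-crank, x = r cosθ + √(L² − r² sin²θ), so v = −rω sinθ·[1 + r cosθ/√(L² − r² sin²θ)].
With r = 0.1106 m, L = 0.4968 m, θ = 64.4°: √(L² − r² sin²θ) = 0.48668 m.
v = −0.1106·22.1·0.90183·[1 + 0.1106·0.43209/0.48668] = -2.4203 m/s.
|v| = 2.4203 m/s.

2.42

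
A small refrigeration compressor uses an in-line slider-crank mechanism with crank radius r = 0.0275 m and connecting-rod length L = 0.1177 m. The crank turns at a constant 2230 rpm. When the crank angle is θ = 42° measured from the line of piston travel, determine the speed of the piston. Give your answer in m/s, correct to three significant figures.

ω = 2π·2230/60 = 233.5 rad/s
For an in-line slider-crank, x = r cosθ + √(L² − r² sin²θ), so v = −rω sinθ·[1 + r cosθ/√(L² − r² sin²θ)].
With r = 0.0275 m, L = 0.1177 m, θ = 42°: √(L² − r² sin²θ) = 0.11625 m.
v = −0.0275·233.5·0.66913·[1 + 0.0275·0.74314/0.11625] = -5.0525 m/s.
|v| = 5.0525 m/s.

5.05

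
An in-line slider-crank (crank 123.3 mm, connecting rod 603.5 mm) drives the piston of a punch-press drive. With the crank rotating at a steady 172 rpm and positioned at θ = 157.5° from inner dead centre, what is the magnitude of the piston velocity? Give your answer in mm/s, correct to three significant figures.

689

ω = 2π·172/60 = 18.01 rad/s
For an in-line slider-crank, x = r cosθ + √(L² − r² sin²θ), so v = −rω sinθ·[1 + r cosθ/√(L² − r² sin²θ)].
With r = 0.1233 m, L = 0.6035 m, θ = 157.5°: √(L² − r² sin²θ) = 0.60165 m.
v = −0.1233·18.01·0.38268·[1 + 0.1233·-0.92388/0.60165] = -0.68897 m/s.
|v| = 0.68897 m/s = 688.97 mm/s.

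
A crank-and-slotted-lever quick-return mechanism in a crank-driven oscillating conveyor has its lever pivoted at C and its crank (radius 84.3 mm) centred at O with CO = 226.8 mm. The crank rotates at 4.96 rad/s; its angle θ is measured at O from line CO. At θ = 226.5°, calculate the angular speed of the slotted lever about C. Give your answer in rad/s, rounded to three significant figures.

ω = 4.96 rad/s
Crank pin A relative to C: A = (d + r cosθ, r sinθ); lever angle φ = atan2(r sinθ, d + r cosθ).
Differentiating tanφ: φ̇ = rω(d cosθ + r)/(d² + r² + 2dr cosθ).
d² + r² + 2dr cosθ = |CA|² = 0.0322231 m²;  d cosθ + r = -0.071819 m.
|ω_lever| = |0.0843·4.96·-0.071819| / 0.0322231 = 0.93192 rad/s.

0.932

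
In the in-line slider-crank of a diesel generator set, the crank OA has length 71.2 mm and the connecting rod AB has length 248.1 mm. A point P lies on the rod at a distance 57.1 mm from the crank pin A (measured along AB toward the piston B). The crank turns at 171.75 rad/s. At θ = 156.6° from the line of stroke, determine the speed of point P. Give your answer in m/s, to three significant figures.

ω = 171.8 rad/s.  Crank-pin speed |V_A| = rω = 12.229 m/s, perpendicular to OA.
Rod angle: sinφ = −(r/L) sinθ ⇒ φ = -6.544°; ω_rod = −rω cosθ/√(L²−r²sin²θ) = +45.532 rad/s.
V_P = V_A + ω_rod × AP, with AP = 0.0571 m along the rod.
Components: V_Px = −rω sinθ − a·ω_rod·sinφ = -4.5602 m/s;  V_Py = rω cosθ + a·ω_rod·cosφ = -8.6399 m/s.
|V_P| = √(V_Px² + V_Py²) = 9.7696 m/s.

9.77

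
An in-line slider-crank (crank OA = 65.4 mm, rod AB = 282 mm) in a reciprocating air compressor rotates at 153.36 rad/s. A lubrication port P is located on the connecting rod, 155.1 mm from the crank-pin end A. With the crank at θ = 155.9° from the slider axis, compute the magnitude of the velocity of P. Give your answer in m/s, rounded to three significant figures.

5.48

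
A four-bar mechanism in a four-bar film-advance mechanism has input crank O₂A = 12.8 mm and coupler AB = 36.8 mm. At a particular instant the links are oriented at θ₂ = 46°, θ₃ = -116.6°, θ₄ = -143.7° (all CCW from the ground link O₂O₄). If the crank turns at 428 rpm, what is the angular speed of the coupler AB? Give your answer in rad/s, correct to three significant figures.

5.77

ω₂ = 44.82 rad/s (from 428 rpm).
Differentiating the loop-closure r₂e^{iθ₂}+r₃e^{iθ₃}=r₁+r₄e^{iθ₄} gives r₂ω₂e^{iθ₂}+r₃ω₃e^{iθ₃}=r₄ω₄e^{iθ₄}.
Eliminating the other unknown: ω₃ = r₂ω₂ sin(θ₄−θ₂) / [r₃ sin(θ₃−θ₄)].
Numerator sine = +0.16849; denominator sine = +0.45554.
Result = 0.0128·44.82·(+0.16849) / (0.0368·(+0.45554)) = +5.766 rad/s; magnitude 5.766 rad/s.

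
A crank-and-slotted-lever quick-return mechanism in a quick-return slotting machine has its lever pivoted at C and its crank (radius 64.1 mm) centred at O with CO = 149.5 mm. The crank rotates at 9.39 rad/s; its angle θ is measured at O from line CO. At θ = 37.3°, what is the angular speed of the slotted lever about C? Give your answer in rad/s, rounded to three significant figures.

2.64

ω = 9.39 rad/s
Crank pin A relative to C: A = (d + r cosθ, r sinθ); lever angle φ = atan2(r sinθ, d + r cosθ).
Differentiating tanφ: φ̇ = rω(d cosθ + r)/(d² + r² + 2dr cosθ).
d² + r² + 2dr cosθ = |CA|² = 0.041705 m²;  d cosθ + r = +0.18302 m.
|ω_lever| = |0.0641·9.39·+0.18302| / 0.041705 = 2.6414 rad/s.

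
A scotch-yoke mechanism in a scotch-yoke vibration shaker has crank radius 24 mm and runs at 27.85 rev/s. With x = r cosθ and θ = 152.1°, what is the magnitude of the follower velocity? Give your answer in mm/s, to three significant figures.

1970

ω = 175 rad/s (from 27.85 rev/s).
x = r cosθ ⇒ ẋ = −rω sinθ.
|v| = rω|sinθ| = 0.024·175·|sin 152.1°| = 1.9652 m/s = 1965.2 mm/s.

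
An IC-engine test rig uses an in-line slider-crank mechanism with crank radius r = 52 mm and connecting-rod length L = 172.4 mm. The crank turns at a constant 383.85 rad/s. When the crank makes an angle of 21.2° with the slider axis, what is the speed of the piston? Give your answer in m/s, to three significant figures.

ω = 383.9 rad/s
For an in-line slider-crank, x = r cosθ + √(L² − r² sin²θ), so v = −rω sinθ·[1 + r cosθ/√(L² − r² sin²θ)].
With r = 0.052 m, L = 0.1724 m, θ = 21.2°: √(L² − r² sin²θ) = 0.17137 m.
v = −0.052·383.9·0.36162·[1 + 0.052·0.93232/0.17137] = -9.2601 m/s.
|v| = 9.2601 m/s.

9.26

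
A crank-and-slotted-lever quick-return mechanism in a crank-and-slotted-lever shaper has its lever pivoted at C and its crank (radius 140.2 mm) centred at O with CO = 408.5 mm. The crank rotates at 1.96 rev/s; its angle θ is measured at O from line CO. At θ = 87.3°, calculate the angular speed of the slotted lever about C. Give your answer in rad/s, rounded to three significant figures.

ω = 12.32 rad/s (from 1.96 rev/s).
Crank pin A relative to C: A = (d + r cosθ, r sinθ); lever angle φ = atan2(r sinθ, d + r cosθ).
Differentiating tanφ: φ̇ = rω(d cosθ + r)/(d² + r² + 2dr cosθ).
d² + r² + 2dr cosθ = |CA|² = 0.191924 m²;  d cosθ + r = +0.15944 m.
|ω_lever| = |0.1402·12.32·+0.15944| / 0.191924 = 1.4344 rad/s.

1.43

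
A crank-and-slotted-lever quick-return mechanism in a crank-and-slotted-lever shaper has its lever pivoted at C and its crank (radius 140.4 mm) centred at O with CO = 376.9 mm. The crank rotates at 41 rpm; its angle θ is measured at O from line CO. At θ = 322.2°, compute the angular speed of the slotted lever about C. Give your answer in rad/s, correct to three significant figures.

1.08

ω = 4.294 rad/s (from 41 rpm).
Crank pin A relative to C: A = (d + r cosθ, r sinθ); lever angle φ = atan2(r sinθ, d + r cosθ).
Differentiating tanφ: φ̇ = rω(d cosθ + r)/(d² + r² + 2dr cosθ).
d² + r² + 2dr cosθ = |CA|² = 0.245391 m²;  d cosθ + r = +0.43821 m.
|ω_lever| = |0.1404·4.294·+0.43821| / 0.245391 = 1.0765 rad/s.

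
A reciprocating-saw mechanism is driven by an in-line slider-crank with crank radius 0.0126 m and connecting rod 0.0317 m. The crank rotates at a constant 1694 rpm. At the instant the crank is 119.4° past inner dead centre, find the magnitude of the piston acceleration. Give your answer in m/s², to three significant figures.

ω = 2π·1694/60 = 177.4 rad/s
x(θ) = r cosθ + √(L² − r² sin²θ); with ω constant, a = ω²·d²x/dθ².
d²x/dθ² = −r cosθ − r²(cos2θ)/√u − r⁴ sin²2θ/(4u^{3/2}),  u = L² − r² sin²θ = 0.000884389 m².
Substituting r = 0.0126 m, L = 0.0317 m, θ = 119.4°: d²x/dθ² = +0.0087756 m.
a = ω²·d²x/dθ² = (177.4)²·(+0.0087756) = +276.16 m/s²;  |a| = 276.16 m/s².

276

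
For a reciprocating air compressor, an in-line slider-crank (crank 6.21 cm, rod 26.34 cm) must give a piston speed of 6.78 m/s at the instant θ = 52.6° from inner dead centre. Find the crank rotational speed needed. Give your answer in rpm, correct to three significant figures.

1150

For an in-line slider-crank, |v_piston| = rω|sinθ|·[1 + r cosθ/√(L² − r² sin²θ)].
With r = 0.0621 m, L = 0.2634 m, θ = 52.6°: the bracketed kinematic factor |dx/dθ| = 0.056525 m.
ω = v/|dx/dθ| = 6.78/0.056525 = 119.95 rad/s.
N = 60ω/(2π) = 1145.4 rpm.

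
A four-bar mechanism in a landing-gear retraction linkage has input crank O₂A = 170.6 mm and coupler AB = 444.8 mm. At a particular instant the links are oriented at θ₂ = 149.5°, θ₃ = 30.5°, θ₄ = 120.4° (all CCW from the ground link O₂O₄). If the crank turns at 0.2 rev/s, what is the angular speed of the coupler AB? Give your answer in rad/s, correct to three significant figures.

0.234

ω₂ = 1.257 rad/s (from 0.2 rev/s).
Differentiating the loop-closure r₂e^{iθ₂}+r₃e^{iθ₃}=r₁+r₄e^{iθ₄} gives r₂ω₂e^{iθ₂}+r₃ω₃e^{iθ₃}=r₄ω₄e^{iθ₄}.
Eliminating the other unknown: ω₃ = r₂ω₂ sin(θ₄−θ₂) / [r₃ sin(θ₃−θ₄)].
Numerator sine = -0.48634; denominator sine = -1.00000.
Result = 0.1706·1.257·(-0.48634) / (0.4448·(-1.00000)) = +0.2344 rad/s; magnitude 0.2344 rad/s.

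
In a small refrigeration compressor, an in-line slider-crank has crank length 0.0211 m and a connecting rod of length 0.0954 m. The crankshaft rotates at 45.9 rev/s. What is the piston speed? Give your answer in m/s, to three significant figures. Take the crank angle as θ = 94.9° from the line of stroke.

5.95

ω = 2π·45.9 = 288.4 rad/s
For an in-line slider-crank, x = r cosθ + √(L² − r² sin²θ), so v = −rω sinθ·[1 + r cosθ/√(L² − r² sin²θ)].
With r = 0.0211 m, L = 0.0954 m, θ = 94.9°: √(L² − r² sin²θ) = 0.093055 m.
v = −0.0211·288.4·0.99635·[1 + 0.0211·-0.08542/0.093055] = -5.9455 m/s.
|v| = 5.9455 m/s.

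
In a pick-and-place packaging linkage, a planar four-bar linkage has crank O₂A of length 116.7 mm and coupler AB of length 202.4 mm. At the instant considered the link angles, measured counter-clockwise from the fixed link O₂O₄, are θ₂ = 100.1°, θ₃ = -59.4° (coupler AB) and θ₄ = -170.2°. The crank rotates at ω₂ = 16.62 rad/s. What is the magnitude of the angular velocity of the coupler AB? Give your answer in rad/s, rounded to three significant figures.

10.3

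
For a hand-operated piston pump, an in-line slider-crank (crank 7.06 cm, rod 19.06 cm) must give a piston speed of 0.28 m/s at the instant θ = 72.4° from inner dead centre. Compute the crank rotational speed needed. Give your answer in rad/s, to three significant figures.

For an in-line slider-crank, |v_piston| = rω|sinθ|·[1 + r cosθ/√(L² − r² sin²θ)].
With r = 0.0706 m, L = 0.1906 m, θ = 72.4°: the bracketed kinematic factor |dx/dθ| = 0.075351 m.
ω = v/|dx/dθ| = 0.28/0.075351 = 3.7159 rad/s.

3.72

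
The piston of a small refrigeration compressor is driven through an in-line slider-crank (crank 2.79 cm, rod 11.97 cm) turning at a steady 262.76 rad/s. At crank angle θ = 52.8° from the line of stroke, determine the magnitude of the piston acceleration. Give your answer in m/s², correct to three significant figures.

1050

ω = 262.8 rad/s
x(θ) = r cosθ + √(L² − r² sin²θ); with ω constant, a = ω²·d²x/dθ².
d²x/dθ² = −r cosθ − r²(cos2θ)/√u − r⁴ sin²2θ/(4u^{3/2}),  u = L² − r² sin²θ = 0.0138342 m².
Substituting r = 0.0279 m, L = 0.1197 m, θ = 52.8°: d²x/dθ² = -0.015175 m.
a = ω²·d²x/dθ² = (262.8)²·(-0.015175) = -1047.7 m/s²;  |a| = 1047.7 m/s².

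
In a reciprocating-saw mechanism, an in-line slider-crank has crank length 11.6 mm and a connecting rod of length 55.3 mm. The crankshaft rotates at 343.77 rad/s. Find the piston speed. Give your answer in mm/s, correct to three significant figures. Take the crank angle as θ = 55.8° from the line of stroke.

3690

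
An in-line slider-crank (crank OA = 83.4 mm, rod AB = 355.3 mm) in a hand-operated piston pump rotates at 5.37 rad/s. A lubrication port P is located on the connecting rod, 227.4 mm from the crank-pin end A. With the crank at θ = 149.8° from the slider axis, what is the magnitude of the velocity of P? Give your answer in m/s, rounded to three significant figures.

ω = 5.37 rad/s.  Crank-pin speed |V_A| = rω = 0.44786 m/s, perpendicular to OA.
Rod angle: sinφ = −(r/L) sinθ ⇒ φ = -6.781°; ω_rod = −rω cosθ/√(L²−r²sin²θ) = +1.0971 rad/s.
V_P = V_A + ω_rod × AP, with AP = 0.2274 m along the rod.
Components: V_Px = −rω sinθ − a·ω_rod·sinφ = -0.19582 m/s;  V_Py = rω cosθ + a·ω_rod·cosφ = -0.13934 m/s.
|V_P| = √(V_Px² + V_Py²) = 0.24034 m/s.

0.240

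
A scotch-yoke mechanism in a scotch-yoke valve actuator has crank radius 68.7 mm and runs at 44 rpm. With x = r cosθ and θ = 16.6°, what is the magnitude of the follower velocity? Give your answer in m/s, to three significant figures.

ω = 4.608 rad/s (from 44 rpm).
x = r cosθ ⇒ ẋ = −rω sinθ.
|v| = rω|sinθ| = 0.0687·4.608·|sin 16.6°| = 0.090434 m/s.

0.0904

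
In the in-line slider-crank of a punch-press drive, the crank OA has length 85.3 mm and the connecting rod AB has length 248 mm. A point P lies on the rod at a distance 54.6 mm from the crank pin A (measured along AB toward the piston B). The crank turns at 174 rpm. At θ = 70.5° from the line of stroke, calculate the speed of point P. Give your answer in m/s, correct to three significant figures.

1.56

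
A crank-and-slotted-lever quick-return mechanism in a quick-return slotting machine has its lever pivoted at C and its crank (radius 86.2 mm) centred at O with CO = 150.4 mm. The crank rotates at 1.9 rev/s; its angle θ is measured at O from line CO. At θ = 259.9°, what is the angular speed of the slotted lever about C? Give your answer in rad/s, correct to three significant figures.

ω = 11.94 rad/s (from 1.9 rev/s).
Crank pin A relative to C: A = (d + r cosθ, r sinθ); lever angle φ = atan2(r sinθ, d + r cosθ).
Differentiating tanφ: φ̇ = rω(d cosθ + r)/(d² + r² + 2dr cosθ).
d² + r² + 2dr cosθ = |CA|² = 0.0255035 m²;  d cosθ + r = +0.059825 m.
|ω_lever| = |0.0862·11.94·+0.059825| / 0.0255035 = 2.4139 rad/s.

2.41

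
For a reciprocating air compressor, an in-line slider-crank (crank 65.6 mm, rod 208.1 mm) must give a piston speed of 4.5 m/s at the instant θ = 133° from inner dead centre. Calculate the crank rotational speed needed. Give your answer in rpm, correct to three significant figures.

1150

For an in-line slider-crank, |v_piston| = rω|sinθ|·[1 + r cosθ/√(L² − r² sin²θ)].
With r = 0.0656 m, L = 0.2081 m, θ = 133°: the bracketed kinematic factor |dx/dθ| = 0.037377 m.
ω = v/|dx/dθ| = 4.5/0.037377 = 120.4 rad/s.
N = 60ω/(2π) = 1149.7 rpm.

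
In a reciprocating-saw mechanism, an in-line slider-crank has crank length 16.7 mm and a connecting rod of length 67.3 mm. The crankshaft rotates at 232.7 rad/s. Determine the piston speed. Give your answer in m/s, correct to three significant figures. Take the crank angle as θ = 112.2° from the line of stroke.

ω = 232.7 rad/s
For an in-line slider-crank, x = r cosθ + √(L² − r² sin²θ), so v = −rω sinθ·[1 + r cosθ/√(L² − r² sin²θ)].
With r = 0.0167 m, L = 0.0673 m, θ = 112.2°: √(L² − r² sin²θ) = 0.0655 m.
v = −0.0167·232.7·0.92587·[1 + 0.0167·-0.37784/0.0655] = -3.2514 m/s.
|v| = 3.2514 m/s.

3.25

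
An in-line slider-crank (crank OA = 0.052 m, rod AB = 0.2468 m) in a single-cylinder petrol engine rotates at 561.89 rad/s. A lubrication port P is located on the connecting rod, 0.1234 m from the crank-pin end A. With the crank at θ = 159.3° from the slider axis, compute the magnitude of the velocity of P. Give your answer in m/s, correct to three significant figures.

16.5

ω = 561.9 rad/s.  Crank-pin speed |V_A| = rω = 29.218 m/s, perpendicular to OA.
Rod angle: sinφ = −(r/L) sinθ ⇒ φ = -4.271°; ω_rod = −rω cosθ/√(L²−r²sin²θ) = +111.05 rad/s.
V_P = V_A + ω_rod × AP, with AP = 0.1234 m along the rod.
Components: V_Px = −rω sinθ − a·ω_rod·sinφ = -9.3073 m/s;  V_Py = rω cosθ + a·ω_rod·cosφ = -13.666 m/s.
|V_P| = √(V_Px² + V_Py²) = 16.534 m/s.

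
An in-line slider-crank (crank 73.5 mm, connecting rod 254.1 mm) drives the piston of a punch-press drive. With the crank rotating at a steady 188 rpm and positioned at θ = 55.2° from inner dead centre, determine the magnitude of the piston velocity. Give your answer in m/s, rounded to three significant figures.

1.39

ω = 2π·188/60 = 19.69 rad/s
For an in-line slider-crank, x = r cosθ + √(L² − r² sin²θ), so v = −rω sinθ·[1 + r cosθ/√(L² − r² sin²θ)].
With r = 0.0735 m, L = 0.2541 m, θ = 55.2°: √(L² − r² sin²θ) = 0.24683 m.
v = −0.0735·19.69·0.82115·[1 + 0.0735·0.57071/0.24683] = -1.3902 m/s.
|v| = 1.3902 m/s.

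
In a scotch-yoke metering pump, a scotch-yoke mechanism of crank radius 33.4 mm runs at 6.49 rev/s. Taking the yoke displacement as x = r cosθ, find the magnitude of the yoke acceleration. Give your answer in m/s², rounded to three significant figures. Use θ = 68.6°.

20.3

ω = 40.78 rad/s (from 6.49 rev/s).
x = r cosθ ⇒ ẍ = −rω² cosθ (ω constant).
|a| = rω²|cosθ| = 0.0334·(40.78)²·|cos 68.6°| = 20.265 m/s².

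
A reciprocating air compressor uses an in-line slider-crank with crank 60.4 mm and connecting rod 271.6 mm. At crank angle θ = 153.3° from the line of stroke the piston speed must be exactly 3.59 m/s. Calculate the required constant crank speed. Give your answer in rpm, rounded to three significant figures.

For an in-line slider-crank, |v_piston| = rω|sinθ|·[1 + r cosθ/√(L² − r² sin²θ)].
With r = 0.0604 m, L = 0.2716 m, θ = 153.3°: the bracketed kinematic factor |dx/dθ| = 0.02172 m.
ω = v/|dx/dθ| = 3.59/0.02172 = 165.29 rad/s.
N = 60ω/(2π) = 1578.4 rpm.

1580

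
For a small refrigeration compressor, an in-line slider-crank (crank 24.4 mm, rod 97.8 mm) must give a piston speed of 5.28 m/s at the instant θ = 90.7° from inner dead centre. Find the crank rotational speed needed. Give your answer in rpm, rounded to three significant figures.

2070

For an in-line slider-crank, |v_piston| = rω|sinθ|·[1 + r cosθ/√(L² − r² sin²θ)].
With r = 0.0244 m, L = 0.0978 m, θ = 90.7°: the bracketed kinematic factor |dx/dθ| = 0.024321 m.
ω = v/|dx/dθ| = 5.28/0.024321 = 217.09 rad/s.
N = 60ω/(2π) = 2073.1 rpm.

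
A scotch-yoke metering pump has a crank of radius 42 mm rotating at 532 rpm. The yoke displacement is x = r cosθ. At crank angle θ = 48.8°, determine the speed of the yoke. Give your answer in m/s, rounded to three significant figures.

ω = 55.71 rad/s (from 532 rpm).
x = r cosθ ⇒ ẋ = −rω sinθ.
|v| = rω|sinθ| = 0.042·55.71·|sin 48.8°| = 1.7605 m/s.

1.76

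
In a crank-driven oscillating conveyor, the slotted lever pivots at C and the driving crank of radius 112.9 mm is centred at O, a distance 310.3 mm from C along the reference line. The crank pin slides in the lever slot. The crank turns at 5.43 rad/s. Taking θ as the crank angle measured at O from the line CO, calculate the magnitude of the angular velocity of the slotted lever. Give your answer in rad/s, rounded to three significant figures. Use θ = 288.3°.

ω = 5.43 rad/s
Crank pin A relative to C: A = (d + r cosθ, r sinθ); lever angle φ = atan2(r sinθ, d + r cosθ).
Differentiating tanφ: φ̇ = rω(d cosθ + r)/(d² + r² + 2dr cosθ).
d² + r² + 2dr cosθ = |CA|² = 0.131033 m²;  d cosθ + r = +0.21033 m.
|ω_lever| = |0.1129·5.43·+0.21033| / 0.131033 = 0.98406 rad/s.

0.984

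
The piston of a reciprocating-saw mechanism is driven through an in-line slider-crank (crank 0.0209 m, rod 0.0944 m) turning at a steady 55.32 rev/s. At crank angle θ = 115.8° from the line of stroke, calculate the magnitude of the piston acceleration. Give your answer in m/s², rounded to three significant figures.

1450

ω = 2π·55.3 = 347.6 rad/s
x(θ) = r cosθ + √(L² − r² sin²θ); with ω constant, a = ω²·d²x/dθ².
d²x/dθ² = −r cosθ − r²(cos2θ)/√u − r⁴ sin²2θ/(4u^{3/2}),  u = L² − r² sin²θ = 0.00855729 m².
Substituting r = 0.0209 m, L = 0.0944 m, θ = 115.8°: d²x/dθ² = +0.011992 m.
a = ω²·d²x/dθ² = (347.6)²·(+0.011992) = +1448.9 m/s²;  |a| = 1448.9 m/s².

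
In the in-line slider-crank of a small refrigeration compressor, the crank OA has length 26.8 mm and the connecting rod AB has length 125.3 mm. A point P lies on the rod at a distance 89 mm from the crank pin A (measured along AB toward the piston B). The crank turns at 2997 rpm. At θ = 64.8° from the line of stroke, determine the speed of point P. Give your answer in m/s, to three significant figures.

ω = 313.8 rad/s.  Crank-pin speed |V_A| = rω = 8.411 m/s, perpendicular to OA.
Rod angle: sinφ = −(r/L) sinθ ⇒ φ = -11.159°; ω_rod = −rω cosθ/√(L²−r²sin²θ) = -29.132 rad/s.
V_P = V_A + ω_rod × AP, with AP = 0.089 m along the rod.
Components: V_Px = −rω sinθ − a·ω_rod·sinφ = -8.1123 m/s;  V_Py = rω cosθ + a·ω_rod·cosφ = +1.0375 m/s.
|V_P| = √(V_Px² + V_Py²) = 8.1784 m/s.

8.18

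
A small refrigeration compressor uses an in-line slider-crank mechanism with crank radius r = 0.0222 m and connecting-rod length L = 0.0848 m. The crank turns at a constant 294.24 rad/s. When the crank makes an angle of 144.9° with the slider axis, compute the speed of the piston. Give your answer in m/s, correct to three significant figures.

2.94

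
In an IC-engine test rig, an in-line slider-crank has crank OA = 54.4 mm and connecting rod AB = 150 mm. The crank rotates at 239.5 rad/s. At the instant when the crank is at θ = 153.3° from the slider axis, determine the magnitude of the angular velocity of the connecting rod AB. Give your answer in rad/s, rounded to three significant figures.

ω = 239.5 rad/s
The rod makes angle φ with the slider axis where L sinφ = r sinθ; differentiating, L cosφ·φ̇ = r ω cosθ.
L cosφ = √(L² − r² sin²θ) = 0.148 m.
|ω_rod| = r ω |cosθ| / √(L² − r² sin²θ) = 0.0544·239.5·0.89337/0.148 = 78.648 rad/s.

78.6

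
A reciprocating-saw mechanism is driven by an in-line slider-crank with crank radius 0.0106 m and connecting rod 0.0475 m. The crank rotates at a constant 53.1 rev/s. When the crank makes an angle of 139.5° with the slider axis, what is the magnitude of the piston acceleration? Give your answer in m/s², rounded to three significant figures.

ω = 2π·53.1 = 333.6 rad/s
x(θ) = r cosθ + √(L² − r² sin²θ); with ω constant, a = ω²·d²x/dθ².
d²x/dθ² = −r cosθ − r²(cos2θ)/√u − r⁴ sin²2θ/(4u^{3/2}),  u = L² − r² sin²θ = 0.00220886 m².
Substituting r = 0.0106 m, L = 0.0475 m, θ = 139.5°: d²x/dθ² = +0.0076567 m.
a = ω²·d²x/dθ² = (333.6)²·(+0.0076567) = +852.29 m/s²;  |a| = 852.29 m/s².

852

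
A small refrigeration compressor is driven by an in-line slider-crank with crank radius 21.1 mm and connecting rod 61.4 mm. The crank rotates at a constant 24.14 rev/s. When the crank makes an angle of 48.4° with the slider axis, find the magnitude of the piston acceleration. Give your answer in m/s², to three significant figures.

307

ω = 2π·24.1 = 151.7 rad/s
x(θ) = r cosθ + √(L² − r² sin²θ); with ω constant, a = ω²·d²x/dθ².
d²x/dθ² = −r cosθ − r²(cos2θ)/√u − r⁴ sin²2θ/(4u^{3/2}),  u = L² − r² sin²θ = 0.003521 m².
Substituting r = 0.0211 m, L = 0.0614 m, θ = 48.4°: d²x/dθ² = -0.013354 m.
a = ω²·d²x/dθ² = (151.7)²·(-0.013354) = -307.22 m/s²;  |a| = 307.22 m/s².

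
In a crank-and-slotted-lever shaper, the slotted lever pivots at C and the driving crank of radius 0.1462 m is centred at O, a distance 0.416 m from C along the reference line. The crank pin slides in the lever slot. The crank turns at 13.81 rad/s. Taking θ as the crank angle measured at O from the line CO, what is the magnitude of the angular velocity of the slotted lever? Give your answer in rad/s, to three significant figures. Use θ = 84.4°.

1.83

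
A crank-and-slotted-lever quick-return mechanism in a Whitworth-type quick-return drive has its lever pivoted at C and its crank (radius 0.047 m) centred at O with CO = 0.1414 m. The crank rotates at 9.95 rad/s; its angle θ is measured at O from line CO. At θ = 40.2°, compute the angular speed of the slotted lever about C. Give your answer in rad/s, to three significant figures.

2.24

ω = 9.95 rad/s
Crank pin A relative to C: A = (d + r cosθ, r sinθ); lever angle φ = atan2(r sinθ, d + r cosθ).
Differentiating tanφ: φ̇ = rω(d cosθ + r)/(d² + r² + 2dr cosθ).
d² + r² + 2dr cosθ = |CA|² = 0.032355 m²;  d cosθ + r = +0.155 m.
|ω_lever| = |0.047·9.95·+0.155| / 0.032355 = 2.2403 rad/s.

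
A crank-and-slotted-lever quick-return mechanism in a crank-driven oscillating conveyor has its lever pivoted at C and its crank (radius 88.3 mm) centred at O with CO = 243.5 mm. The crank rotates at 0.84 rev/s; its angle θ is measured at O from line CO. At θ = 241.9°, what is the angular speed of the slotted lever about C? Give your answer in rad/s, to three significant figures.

ω = 5.278 rad/s (from 0.84 rev/s).
Crank pin A relative to C: A = (d + r cosθ, r sinθ); lever angle φ = atan2(r sinθ, d + r cosθ).
Differentiating tanφ: φ̇ = rω(d cosθ + r)/(d² + r² + 2dr cosθ).
d² + r² + 2dr cosθ = |CA|² = 0.0468346 m²;  d cosθ + r = -0.026391 m.
|ω_lever| = |0.0883·5.278·-0.026391| / 0.0468346 = 0.26261 rad/s.

0.263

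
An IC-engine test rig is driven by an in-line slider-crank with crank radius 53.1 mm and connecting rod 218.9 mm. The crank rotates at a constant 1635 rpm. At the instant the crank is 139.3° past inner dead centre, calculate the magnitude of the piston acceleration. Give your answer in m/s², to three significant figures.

1120

ω = 2π·1635/60 = 171.2 rad/s
x(θ) = r cosθ + √(L² − r² sin²θ); with ω constant, a = ω²·d²x/dθ².
d²x/dθ² = −r cosθ − r²(cos2θ)/√u − r⁴ sin²2θ/(4u^{3/2}),  u = L² − r² sin²θ = 0.0467182 m².
Substituting r = 0.0531 m, L = 0.2189 m, θ = 139.3°: d²x/dθ² = +0.038114 m.
a = ω²·d²x/dθ² = (171.2)²·(+0.038114) = +1117.3 m/s²;  |a| = 1117.3 m/s².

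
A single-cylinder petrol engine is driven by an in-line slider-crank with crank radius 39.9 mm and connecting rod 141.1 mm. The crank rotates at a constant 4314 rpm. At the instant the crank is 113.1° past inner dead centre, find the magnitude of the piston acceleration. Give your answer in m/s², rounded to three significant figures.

ω = 2π·4314/60 = 451.8 rad/s
x(θ) = r cosθ + √(L² − r² sin²θ); with ω constant, a = ω²·d²x/dθ².
d²x/dθ² = −r cosθ − r²(cos2θ)/√u − r⁴ sin²2θ/(4u^{3/2}),  u = L² − r² sin²θ = 0.0185623 m².
Substituting r = 0.0399 m, L = 0.1411 m, θ = 113.1°: d²x/dθ² = +0.023611 m.
a = ω²·d²x/dθ² = (451.8)²·(+0.023611) = +4818.8 m/s²;  |a| = 4818.8 m/s².

4820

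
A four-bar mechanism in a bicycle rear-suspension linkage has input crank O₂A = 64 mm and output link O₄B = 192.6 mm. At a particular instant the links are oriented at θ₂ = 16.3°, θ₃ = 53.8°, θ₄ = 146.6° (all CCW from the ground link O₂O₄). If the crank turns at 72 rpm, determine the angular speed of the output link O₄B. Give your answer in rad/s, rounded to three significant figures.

1.53

ω₂ = 7.54 rad/s (from 72 rpm).
Differentiating the loop-closure r₂e^{iθ₂}+r₃e^{iθ₃}=r₁+r₄e^{iθ₄} gives r₂ω₂e^{iθ₂}+r₃ω₃e^{iθ₃}=r₄ω₄e^{iθ₄}.
Eliminating the other unknown: ω₄ = r₂ω₂ sin(θ₂−θ₃) / [r₄ sin(θ₄−θ₃)].
Numerator sine = -0.60876; denominator sine = +0.99881.
Result = 0.064·7.54·(-0.60876) / (0.1926·(+0.99881)) = -1.527 rad/s; magnitude 1.527 rad/s.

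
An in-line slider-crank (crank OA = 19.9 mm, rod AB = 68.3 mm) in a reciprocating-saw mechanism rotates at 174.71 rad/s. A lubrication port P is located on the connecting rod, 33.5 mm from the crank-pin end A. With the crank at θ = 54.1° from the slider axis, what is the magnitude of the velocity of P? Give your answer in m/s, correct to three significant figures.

ω = 174.7 rad/s.  Crank-pin speed |V_A| = rω = 3.4767 m/s, perpendicular to OA.
Rod angle: sinφ = −(r/L) sinθ ⇒ φ = -13.651°; ω_rod = −rω cosθ/√(L²−r²sin²θ) = -30.716 rad/s.
V_P = V_A + ω_rod × AP, with AP = 0.0335 m along the rod.
Components: V_Px = −rω sinθ − a·ω_rod·sinφ = -3.0592 m/s;  V_Py = rω cosθ + a·ω_rod·cosφ = +1.0387 m/s.
|V_P| = √(V_Px² + V_Py²) = 3.2307 m/s.

3.23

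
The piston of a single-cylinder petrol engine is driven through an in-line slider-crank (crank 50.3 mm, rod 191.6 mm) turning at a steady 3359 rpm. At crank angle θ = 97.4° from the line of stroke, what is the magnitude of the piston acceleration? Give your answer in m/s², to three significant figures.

ω = 2π·3359/60 = 351.8 rad/s
x(θ) = r cosθ + √(L² − r² sin²θ); with ω constant, a = ω²·d²x/dθ².
d²x/dθ² = −r cosθ − r²(cos2θ)/√u − r⁴ sin²2θ/(4u^{3/2}),  u = L² − r² sin²θ = 0.0342224 m².
Substituting r = 0.0503 m, L = 0.1916 m, θ = 97.4°: d²x/dθ² = +0.019685 m.
a = ω²·d²x/dθ² = (351.8)²·(+0.019685) = +2435.6 m/s²;  |a| = 2435.6 m/s².

2440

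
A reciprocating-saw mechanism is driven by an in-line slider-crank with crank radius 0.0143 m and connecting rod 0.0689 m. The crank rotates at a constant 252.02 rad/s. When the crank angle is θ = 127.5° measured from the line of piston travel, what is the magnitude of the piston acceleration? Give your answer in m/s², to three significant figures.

ω = 252 rad/s
x(θ) = r cosθ + √(L² − r² sin²θ); with ω constant, a = ω²·d²x/dθ².
d²x/dθ² = −r cosθ − r²(cos2θ)/√u − r⁴ sin²2θ/(4u^{3/2}),  u = L² − r² sin²θ = 0.0046185 m².
Substituting r = 0.0143 m, L = 0.0689 m, θ = 127.5°: d²x/dθ² = +0.009453 m.
a = ω²·d²x/dθ² = (252)²·(+0.009453) = +600.4 m/s²;  |a| = 600.4 m/s².

600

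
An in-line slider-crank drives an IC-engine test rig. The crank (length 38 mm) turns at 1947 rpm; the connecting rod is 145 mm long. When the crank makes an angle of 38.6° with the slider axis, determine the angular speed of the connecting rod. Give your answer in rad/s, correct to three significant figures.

ω = 203.9 rad/s (converted from 1947 rpm).
The rod makes angle φ with the slider axis where L sinφ = r sinθ; differentiating, L cosφ·φ̇ = r ω cosθ.
L cosφ = √(L² − r² sin²θ) = 0.14305 m.
|ω_rod| = r ω |cosθ| / √(L² − r² sin²θ) = 0.038·203.9·0.78152/0.14305 = 42.329 rad/s.

42.3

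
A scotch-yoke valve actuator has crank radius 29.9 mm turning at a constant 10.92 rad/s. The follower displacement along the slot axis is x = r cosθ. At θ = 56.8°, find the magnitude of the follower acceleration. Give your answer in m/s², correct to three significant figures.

ω = 10.92 rad/s
x = r cosθ ⇒ ẍ = −rω² cosθ (ω constant).
|a| = rω²|cosθ| = 0.0299·(10.92)²·|cos 56.8°| = 1.9523 m/s².

1.95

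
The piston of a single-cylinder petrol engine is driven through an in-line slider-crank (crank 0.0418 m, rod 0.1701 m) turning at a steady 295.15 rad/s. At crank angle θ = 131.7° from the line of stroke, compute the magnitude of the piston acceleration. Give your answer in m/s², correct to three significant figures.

2510

ω = 295.1 rad/s
x(θ) = r cosθ + √(L² − r² sin²θ); with ω constant, a = ω²·d²x/dθ².
d²x/dθ² = −r cosθ − r²(cos2θ)/√u − r⁴ sin²2θ/(4u^{3/2}),  u = L² − r² sin²θ = 0.02796 m².
Substituting r = 0.0418 m, L = 0.1701 m, θ = 131.7°: d²x/dθ² = +0.028847 m.
a = ω²·d²x/dθ² = (295.1)²·(+0.028847) = +2512.9 m/s²;  |a| = 2512.9 m/s².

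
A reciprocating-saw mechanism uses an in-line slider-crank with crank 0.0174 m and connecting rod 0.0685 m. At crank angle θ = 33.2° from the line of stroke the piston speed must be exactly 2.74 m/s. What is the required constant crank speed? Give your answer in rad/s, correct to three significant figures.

For an in-line slider-crank, |v_piston| = rω|sinθ|·[1 + r cosθ/√(L² − r² sin²θ)].
With r = 0.0174 m, L = 0.0685 m, θ = 33.2°: the bracketed kinematic factor |dx/dθ| = 0.011573 m.
ω = v/|dx/dθ| = 2.74/0.011573 = 236.77 rad/s.

237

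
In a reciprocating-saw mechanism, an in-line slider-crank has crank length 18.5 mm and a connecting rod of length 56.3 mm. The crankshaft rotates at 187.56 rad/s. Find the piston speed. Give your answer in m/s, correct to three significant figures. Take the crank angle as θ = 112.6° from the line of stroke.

2.78

ω = 187.6 rad/s
For an in-line slider-crank, x = r cosθ + √(L² − r² sin²θ), so v = −rω sinθ·[1 + r cosθ/√(L² − r² sin²θ)].
With r = 0.0185 m, L = 0.0563 m, θ = 112.6°: √(L² − r² sin²θ) = 0.053647 m.
v = −0.0185·187.6·0.92321·[1 + 0.0185·-0.38430/0.053647] = -2.7789 m/s.
|v| = 2.7789 m/s.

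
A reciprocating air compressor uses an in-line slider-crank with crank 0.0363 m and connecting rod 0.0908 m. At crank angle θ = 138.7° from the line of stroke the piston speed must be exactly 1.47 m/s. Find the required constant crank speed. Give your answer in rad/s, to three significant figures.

89.1

For an in-line slider-crank, |v_piston| = rω|sinθ|·[1 + r cosθ/√(L² − r² sin²θ)].
With r = 0.0363 m, L = 0.0908 m, θ = 138.7°: the bracketed kinematic factor |dx/dθ| = 0.016498 m.
ω = v/|dx/dθ| = 1.47/0.016498 = 89.101 rad/s.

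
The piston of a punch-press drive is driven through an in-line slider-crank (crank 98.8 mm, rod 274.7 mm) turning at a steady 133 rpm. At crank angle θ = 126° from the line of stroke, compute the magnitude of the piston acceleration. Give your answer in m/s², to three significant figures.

13.3

ω = 2π·133/60 = 13.93 rad/s
x(θ) = r cosθ + √(L² − r² sin²θ); with ω constant, a = ω²·d²x/dθ².
d²x/dθ² = −r cosθ − r²(cos2θ)/√u − r⁴ sin²2θ/(4u^{3/2}),  u = L² − r² sin²θ = 0.0690711 m².
Substituting r = 0.0988 m, L = 0.2747 m, θ = 126°: d²x/dθ² = +0.068364 m.
a = ω²·d²x/dθ² = (13.93)²·(+0.068364) = +13.261 m/s²;  |a| = 13.261 m/s².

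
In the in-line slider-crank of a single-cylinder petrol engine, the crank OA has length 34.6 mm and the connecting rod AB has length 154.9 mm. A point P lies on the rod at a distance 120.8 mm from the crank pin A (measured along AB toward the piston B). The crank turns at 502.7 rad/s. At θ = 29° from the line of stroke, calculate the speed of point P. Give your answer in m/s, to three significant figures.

10.3

ω = 502.7 rad/s.  Crank-pin speed |V_A| = rω = 17.393 m/s, perpendicular to OA.
Rod angle: sinφ = −(r/L) sinθ ⇒ φ = -6.217°; ω_rod = −rω cosθ/√(L²−r²sin²θ) = -98.79 rad/s.
V_P = V_A + ω_rod × AP, with AP = 0.1208 m along the rod.
Components: V_Px = −rω sinθ − a·ω_rod·sinφ = -9.7248 m/s;  V_Py = rω cosθ + a·ω_rod·cosφ = +3.3489 m/s.
|V_P| = √(V_Px² + V_Py²) = 10.285 m/s.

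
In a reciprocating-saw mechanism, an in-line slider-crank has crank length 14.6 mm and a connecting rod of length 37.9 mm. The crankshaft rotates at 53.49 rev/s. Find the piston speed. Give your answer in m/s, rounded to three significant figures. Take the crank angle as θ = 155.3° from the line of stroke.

ω = 2π·53.5 = 336.1 rad/s
For an in-line slider-crank, x = r cosθ + √(L² − r² sin²θ), so v = −rω sinθ·[1 + r cosθ/√(L² − r² sin²θ)].
With r = 0.0146 m, L = 0.0379 m, θ = 155.3°: √(L² − r² sin²θ) = 0.037406 m.
v = −0.0146·336.1·0.41787·[1 + 0.0146·-0.90851/0.037406] = -1.3233 m/s.
|v| = 1.3233 m/s.

1.32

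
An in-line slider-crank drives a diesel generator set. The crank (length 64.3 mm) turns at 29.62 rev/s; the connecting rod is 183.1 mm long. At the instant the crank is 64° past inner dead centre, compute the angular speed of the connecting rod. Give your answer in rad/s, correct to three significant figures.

ω = 186.1 rad/s (converted from 29.62 rev/s).
The rod makes angle φ with the slider axis where L sinφ = r sinθ; differentiating, L cosφ·φ̇ = r ω cosθ.
L cosφ = √(L² − r² sin²θ) = 0.17374 m.
|ω_rod| = r ω |cosθ| / √(L² − r² sin²θ) = 0.0643·186.1·0.43837/0.17374 = 30.194 rad/s.

30.2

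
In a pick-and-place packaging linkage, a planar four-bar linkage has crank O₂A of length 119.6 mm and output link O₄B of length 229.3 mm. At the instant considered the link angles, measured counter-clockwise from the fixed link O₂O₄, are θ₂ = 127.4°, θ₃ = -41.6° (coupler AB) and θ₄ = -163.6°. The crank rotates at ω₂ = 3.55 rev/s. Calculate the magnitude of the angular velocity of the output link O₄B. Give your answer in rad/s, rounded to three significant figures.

ω₂ = 22.31 rad/s (from 3.55 rev/s).
Differentiating the loop-closure r₂e^{iθ₂}+r₃e^{iθ₃}=r₁+r₄e^{iθ₄} gives r₂ω₂e^{iθ₂}+r₃ω₃e^{iθ₃}=r₄ω₄e^{iθ₄}.
Eliminating the other unknown: ω₄ = r₂ω₂ sin(θ₂−θ₃) / [r₄ sin(θ₄−θ₃)].
Numerator sine = +0.19081; denominator sine = -0.84805.
Result = 0.1196·22.31·(+0.19081) / (0.2293·(-0.84805)) = -2.6177 rad/s; magnitude 2.6177 rad/s.

2.62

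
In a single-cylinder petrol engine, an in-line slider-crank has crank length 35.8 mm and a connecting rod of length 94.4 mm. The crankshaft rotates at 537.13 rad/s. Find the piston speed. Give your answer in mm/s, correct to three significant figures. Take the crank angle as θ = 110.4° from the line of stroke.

ω = 537.1 rad/s
For an in-line slider-crank, x = r cosθ + √(L² − r² sin²θ), so v = −rω sinθ·[1 + r cosθ/√(L² − r² sin²θ)].
With r = 0.0358 m, L = 0.0944 m, θ = 110.4°: √(L² − r² sin²θ) = 0.088235 m.
v = −0.0358·537.1·0.93728·[1 + 0.0358·-0.34857/0.088235] = -15.474 m/s.
|v| = 15.474 m/s = 15474 mm/s.

15500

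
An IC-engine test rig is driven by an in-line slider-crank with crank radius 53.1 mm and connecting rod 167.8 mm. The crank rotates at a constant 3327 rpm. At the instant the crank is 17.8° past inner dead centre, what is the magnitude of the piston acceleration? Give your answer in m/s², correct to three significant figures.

ω = 2π·3327/60 = 348.4 rad/s
x(θ) = r cosθ + √(L² − r² sin²θ); with ω constant, a = ω²·d²x/dθ².
d²x/dθ² = −r cosθ − r²(cos2θ)/√u − r⁴ sin²2θ/(4u^{3/2}),  u = L² − r² sin²θ = 0.0278933 m².
Substituting r = 0.0531 m, L = 0.1678 m, θ = 17.8°: d²x/dθ² = -0.06443 m.
a = ω²·d²x/dθ² = (348.4)²·(-0.06443) = -7820.8 m/s²;  |a| = 7820.8 m/s².

7820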